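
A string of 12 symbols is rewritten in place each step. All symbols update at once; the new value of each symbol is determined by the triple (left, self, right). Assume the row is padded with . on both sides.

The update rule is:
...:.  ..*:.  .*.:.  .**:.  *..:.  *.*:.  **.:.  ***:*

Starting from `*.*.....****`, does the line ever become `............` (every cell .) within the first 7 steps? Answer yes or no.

yes

.........**.
............
all cells are . at step 2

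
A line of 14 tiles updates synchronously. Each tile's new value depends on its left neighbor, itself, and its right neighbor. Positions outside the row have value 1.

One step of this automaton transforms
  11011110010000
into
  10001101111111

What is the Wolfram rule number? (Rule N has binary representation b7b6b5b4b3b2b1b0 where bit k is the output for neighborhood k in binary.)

151

position 0: 111 → 1  (bit 7 = 1)
position 1: 110 → 0  (bit 6 = 0)
position 2: 101 → 0  (bit 5 = 0)
position 7: 100 → 1  (bit 4 = 1)
position 3: 011 → 0  (bit 3 = 0)
position 9: 010 → 1  (bit 2 = 1)
position 8: 001 → 1  (bit 1 = 1)
position 11: 000 → 1  (bit 0 = 1)
bits b7..b0 = 10010111 = 151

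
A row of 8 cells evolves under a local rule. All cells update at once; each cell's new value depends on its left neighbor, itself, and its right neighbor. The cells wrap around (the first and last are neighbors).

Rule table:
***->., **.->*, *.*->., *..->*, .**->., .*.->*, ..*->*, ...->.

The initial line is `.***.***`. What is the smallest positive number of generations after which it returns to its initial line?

8

...*...*
*.***.**
*...*...
**.***.*
.*...*..
***.***.
..*...*.
.***.***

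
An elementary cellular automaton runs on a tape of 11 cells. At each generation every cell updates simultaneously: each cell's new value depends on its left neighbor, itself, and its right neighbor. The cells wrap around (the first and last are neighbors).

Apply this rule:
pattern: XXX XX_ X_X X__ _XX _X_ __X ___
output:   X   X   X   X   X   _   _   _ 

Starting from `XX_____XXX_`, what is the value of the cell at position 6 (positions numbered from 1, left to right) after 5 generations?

generation 1: XXX____XXXX
generation 2: XXXX___XXXX
generation 3: XXXXX__XXXX
generation 4: XXXXXX_XXXX
generation 5: XXXXXXXXXXX
position 6 holds X

X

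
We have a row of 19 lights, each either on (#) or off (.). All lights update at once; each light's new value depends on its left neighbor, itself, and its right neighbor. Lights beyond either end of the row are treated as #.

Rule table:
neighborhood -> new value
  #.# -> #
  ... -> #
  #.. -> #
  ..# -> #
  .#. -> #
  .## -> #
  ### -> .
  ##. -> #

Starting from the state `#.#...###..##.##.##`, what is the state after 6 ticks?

tick 1: #######.##########.
tick 2: ......###........##
tick 3: #######.##########.  (repeats tick 1; period 2)
tick 6: ......###........##

......###........##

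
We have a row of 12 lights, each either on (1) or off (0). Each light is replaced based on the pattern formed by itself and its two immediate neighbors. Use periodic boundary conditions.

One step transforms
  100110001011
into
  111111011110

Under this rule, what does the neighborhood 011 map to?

1

At position 3 the neighborhood is 011; the next row has 1 there.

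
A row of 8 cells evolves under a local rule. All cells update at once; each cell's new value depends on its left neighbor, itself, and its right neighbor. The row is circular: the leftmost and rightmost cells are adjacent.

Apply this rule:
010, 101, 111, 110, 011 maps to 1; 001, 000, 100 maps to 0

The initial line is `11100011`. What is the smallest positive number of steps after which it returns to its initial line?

1

step 1: 11100011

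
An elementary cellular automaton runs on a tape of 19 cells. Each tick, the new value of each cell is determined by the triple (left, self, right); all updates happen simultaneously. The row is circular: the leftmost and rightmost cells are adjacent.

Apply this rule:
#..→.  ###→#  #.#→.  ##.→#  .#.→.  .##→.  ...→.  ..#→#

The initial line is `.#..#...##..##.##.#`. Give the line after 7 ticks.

...#...#.#.#.#..#..
..#...#........#...
.#...#........#....
#...#........#.....
...#........#.....#
..#........#.....#.
.#........#.....#..

.#........#.....#..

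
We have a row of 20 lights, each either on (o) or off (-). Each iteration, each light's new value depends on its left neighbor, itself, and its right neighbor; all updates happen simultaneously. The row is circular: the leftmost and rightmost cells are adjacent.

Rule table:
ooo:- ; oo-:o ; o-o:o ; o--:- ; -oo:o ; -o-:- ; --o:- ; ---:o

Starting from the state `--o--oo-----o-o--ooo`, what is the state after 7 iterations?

o--o-o-ooo------o--o

-----oo-ooo--o---o-o
-ooo-oooo-o----o--o-
-o-ooo--oo--oo------
--oo-o--oo--oo-ooooo
--ooo---oo--oooo---o
--o-o-o-oo--o--o-o--
o--o-o-ooo------o--o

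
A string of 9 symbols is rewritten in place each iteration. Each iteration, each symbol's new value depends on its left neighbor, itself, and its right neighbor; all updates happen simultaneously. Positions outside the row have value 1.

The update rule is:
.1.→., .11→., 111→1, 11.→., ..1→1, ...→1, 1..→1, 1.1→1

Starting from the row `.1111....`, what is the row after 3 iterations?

1.11.1.11

1.11.1111
.1..1.111
1.11.1.11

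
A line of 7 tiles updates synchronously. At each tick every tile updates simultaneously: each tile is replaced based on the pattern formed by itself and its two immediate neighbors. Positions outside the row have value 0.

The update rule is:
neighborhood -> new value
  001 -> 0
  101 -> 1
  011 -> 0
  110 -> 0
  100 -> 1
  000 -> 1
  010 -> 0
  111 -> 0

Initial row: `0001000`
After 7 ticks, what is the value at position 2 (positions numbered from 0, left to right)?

1

1100111
0010000
1001111
0100000
0011111
1000000
0111111
position 2 holds 1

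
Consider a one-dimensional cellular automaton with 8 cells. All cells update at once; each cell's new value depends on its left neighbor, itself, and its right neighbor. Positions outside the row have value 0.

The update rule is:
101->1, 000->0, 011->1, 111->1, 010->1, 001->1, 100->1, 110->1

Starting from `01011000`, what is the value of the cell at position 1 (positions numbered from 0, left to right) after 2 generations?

11111100
11111110
position 1 holds 1

1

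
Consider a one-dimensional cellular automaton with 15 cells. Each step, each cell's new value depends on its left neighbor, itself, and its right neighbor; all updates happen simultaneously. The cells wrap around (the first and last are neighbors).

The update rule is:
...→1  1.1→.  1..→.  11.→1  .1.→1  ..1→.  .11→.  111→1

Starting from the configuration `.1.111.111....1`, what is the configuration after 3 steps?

step 1: .1..11..11.11.1
step 2: .1...1...1..1.1
step 3: .1.1.1.1.1..1.1

.1.1.1.1.1..1.1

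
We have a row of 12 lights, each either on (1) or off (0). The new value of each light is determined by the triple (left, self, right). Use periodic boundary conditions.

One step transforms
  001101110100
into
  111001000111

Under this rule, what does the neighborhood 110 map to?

At position 3 the neighborhood is 110; the next row has 0 there.

0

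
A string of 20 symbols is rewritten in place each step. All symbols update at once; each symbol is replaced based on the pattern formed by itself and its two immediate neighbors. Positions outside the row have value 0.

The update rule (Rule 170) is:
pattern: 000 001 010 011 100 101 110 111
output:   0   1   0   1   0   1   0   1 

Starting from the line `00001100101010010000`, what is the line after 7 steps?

00011001010100100000
00110010101001000000
01100101010010000000
11001010100100000000
10010101001000000000
00101010010000000000
01010100100000000000

01010100100000000000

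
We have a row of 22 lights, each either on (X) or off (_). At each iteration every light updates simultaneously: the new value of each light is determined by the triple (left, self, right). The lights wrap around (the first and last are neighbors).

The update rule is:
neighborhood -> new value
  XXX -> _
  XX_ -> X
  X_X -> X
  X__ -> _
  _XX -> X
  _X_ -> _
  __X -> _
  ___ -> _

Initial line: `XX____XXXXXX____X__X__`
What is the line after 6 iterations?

XX____________________

XX____X____X__________
XX____________________
XX____________________  (fixed point — unchanged through iteration 6)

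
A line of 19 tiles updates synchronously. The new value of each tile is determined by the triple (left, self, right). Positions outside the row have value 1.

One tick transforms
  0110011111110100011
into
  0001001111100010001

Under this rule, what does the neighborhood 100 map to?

1

At position 3 the neighborhood is 100; the next row has 1 there.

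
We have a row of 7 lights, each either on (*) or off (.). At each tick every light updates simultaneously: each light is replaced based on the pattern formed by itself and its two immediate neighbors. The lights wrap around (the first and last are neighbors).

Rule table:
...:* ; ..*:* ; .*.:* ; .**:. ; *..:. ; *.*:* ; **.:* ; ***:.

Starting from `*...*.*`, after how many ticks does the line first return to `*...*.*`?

21

tick 1: *.****.
tick 2: **...**
tick 3: .*.**..
tick 4: ***.*.*
tick 5: ..****.
tick 6: **...*.
tick 7: .*.****
tick 8: ***...*
tick 9: ..*.**.
tick 10: ****.*.
tick 11: ...****
tick 12: .**...*
tick 13: *.*.***
tick 14: ****...
tick 15: ...*.**
tick 16: .****.*
tick 17: *...***
tick 18: *.**...
tick 19: **.*.**
tick 20: .****..
tick 21: *...*.*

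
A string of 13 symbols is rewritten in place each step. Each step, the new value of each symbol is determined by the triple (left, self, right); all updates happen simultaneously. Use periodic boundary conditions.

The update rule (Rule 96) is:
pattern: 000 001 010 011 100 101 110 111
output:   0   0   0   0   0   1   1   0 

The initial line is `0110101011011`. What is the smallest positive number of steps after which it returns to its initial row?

step 1: 1011010101101
step 2: 1101101010110
step 3: 0110110101011
step 4: 1011011010101
step 5: 1101101101010
step 6: 0110110110101
step 7: 1011011011010
step 8: 0101101101101
step 9: 1010110110110
step 10: 0101011011011
step 11: 1010101101101
step 12: 1101010110110
step 13: 0110101011011

13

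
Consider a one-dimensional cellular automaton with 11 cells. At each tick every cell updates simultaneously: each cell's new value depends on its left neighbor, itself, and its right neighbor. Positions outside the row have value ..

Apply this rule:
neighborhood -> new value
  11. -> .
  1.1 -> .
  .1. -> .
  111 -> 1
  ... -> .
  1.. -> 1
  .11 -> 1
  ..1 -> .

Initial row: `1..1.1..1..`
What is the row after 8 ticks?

tick 1: .1....1..1.
tick 2: ..1....1..1
tick 3: ...1....1..
tick 4: ....1....1.
tick 5: .....1....1
tick 6: ......1....
tick 7: .......1...
tick 8: ........1..

........1..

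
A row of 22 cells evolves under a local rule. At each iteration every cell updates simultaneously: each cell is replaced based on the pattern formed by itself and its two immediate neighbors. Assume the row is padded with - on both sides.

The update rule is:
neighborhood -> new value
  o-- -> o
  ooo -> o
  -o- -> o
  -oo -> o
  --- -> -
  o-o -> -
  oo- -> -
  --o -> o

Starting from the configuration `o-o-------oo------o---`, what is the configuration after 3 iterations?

o-o-oo-oo-ooo-oooo--oo

iteration 1: o-oo-----oo-o----ooo--
iteration 2: o-o-o---oo--oo--ooo-o-
iteration 3: o-o-oo-oo-ooo-oooo--oo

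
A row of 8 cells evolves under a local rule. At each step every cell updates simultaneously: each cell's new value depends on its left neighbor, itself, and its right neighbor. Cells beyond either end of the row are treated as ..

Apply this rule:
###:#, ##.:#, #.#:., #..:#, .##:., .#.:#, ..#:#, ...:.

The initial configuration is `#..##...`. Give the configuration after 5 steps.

###.##..
.##..##.
#.###.##
#..##..#
###.####

###.####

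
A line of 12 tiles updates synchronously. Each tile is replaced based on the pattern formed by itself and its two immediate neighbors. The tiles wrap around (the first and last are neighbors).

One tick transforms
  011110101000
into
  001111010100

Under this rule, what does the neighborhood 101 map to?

At position 5 the neighborhood is 101; the next row has 1 there.

1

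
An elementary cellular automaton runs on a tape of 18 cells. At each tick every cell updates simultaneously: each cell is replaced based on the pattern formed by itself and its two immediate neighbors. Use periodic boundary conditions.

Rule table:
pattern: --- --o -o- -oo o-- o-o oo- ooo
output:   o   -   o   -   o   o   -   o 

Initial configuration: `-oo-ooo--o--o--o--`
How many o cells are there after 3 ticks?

---o-o-o-oo-oo-ooo
oo-oooooo--o--o-o-
--o-oooo-o-oo-oooo
count of o: 12

12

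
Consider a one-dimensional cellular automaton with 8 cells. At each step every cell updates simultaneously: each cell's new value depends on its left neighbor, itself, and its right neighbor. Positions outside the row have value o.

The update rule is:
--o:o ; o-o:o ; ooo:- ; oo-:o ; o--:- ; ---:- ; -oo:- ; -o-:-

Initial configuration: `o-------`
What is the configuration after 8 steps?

o------o
o-----o-
o----o-o
o---o-o-
o--o-o-o
o-o-o-o-
oo-o-o-o
-oo-o-o-

-oo-o-o-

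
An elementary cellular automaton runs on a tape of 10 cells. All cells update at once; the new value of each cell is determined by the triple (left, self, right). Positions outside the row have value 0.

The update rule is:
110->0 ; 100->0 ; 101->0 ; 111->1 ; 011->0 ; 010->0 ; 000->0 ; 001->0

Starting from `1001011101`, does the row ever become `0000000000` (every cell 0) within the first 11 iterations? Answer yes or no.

iteration 1: 0000001000
iteration 2: 0000000000
all cells are 0 at iteration 2

yes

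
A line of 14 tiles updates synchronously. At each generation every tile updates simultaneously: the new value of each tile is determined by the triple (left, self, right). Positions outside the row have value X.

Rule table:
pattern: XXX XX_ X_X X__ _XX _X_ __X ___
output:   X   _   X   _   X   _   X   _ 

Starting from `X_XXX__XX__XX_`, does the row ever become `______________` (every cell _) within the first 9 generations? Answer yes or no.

_XXX__XX__XX_X
XXX__XX__XX_XX
XX__XX__XX_XXX
X__XX__XX_XXXX
__XX__XX_XXXXX
_XX__XX_XXXXXX
XX__XX_XXXXXXX
X__XX_XXXXXXXX
__XX_XXXXXXXXX
generation 9 is __XX_XXXXXXXXX, still not uniform _

no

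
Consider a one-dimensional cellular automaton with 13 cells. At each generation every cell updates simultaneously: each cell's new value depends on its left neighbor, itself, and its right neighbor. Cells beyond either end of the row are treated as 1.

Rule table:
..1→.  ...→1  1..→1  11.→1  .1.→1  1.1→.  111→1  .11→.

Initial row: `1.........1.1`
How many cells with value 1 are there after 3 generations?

10

111111111.1..
111111111.11.
111111111..1.
count of 1: 10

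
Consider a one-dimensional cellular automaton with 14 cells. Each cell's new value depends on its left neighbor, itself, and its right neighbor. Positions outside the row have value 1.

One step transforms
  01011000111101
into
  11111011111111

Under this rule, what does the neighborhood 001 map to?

At position 7 the neighborhood is 001; the next row has 1 there.

1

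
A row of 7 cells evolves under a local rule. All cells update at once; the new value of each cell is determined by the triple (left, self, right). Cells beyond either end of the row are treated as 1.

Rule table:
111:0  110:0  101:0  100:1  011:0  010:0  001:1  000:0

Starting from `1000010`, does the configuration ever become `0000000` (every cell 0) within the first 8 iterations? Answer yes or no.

yes

iteration 1: 0100100
iteration 2: 0011011
iteration 3: 1100000
iteration 4: 0010001
iteration 5: 1101010
iteration 6: 0000000
all cells are 0 at iteration 6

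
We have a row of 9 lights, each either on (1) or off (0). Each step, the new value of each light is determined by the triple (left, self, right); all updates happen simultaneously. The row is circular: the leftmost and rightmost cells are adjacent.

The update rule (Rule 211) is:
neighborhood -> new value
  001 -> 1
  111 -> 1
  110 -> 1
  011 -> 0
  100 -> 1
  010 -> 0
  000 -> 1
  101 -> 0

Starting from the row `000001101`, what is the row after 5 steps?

111110100
011110011
001111101
110111100
010011111

010011111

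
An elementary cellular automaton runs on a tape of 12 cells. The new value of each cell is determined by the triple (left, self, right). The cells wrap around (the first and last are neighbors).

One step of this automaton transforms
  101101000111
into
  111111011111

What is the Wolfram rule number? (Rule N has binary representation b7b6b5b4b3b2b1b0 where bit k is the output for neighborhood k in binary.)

239

position 10: 111 → 1  (bit 7 = 1)
position 0: 110 → 1  (bit 6 = 1)
position 1: 101 → 1  (bit 5 = 1)
position 6: 100 → 0  (bit 4 = 0)
position 2: 011 → 1  (bit 3 = 1)
position 5: 010 → 1  (bit 2 = 1)
position 8: 001 → 1  (bit 1 = 1)
position 7: 000 → 1  (bit 0 = 1)
bits b7..b0 = 11101111 = 239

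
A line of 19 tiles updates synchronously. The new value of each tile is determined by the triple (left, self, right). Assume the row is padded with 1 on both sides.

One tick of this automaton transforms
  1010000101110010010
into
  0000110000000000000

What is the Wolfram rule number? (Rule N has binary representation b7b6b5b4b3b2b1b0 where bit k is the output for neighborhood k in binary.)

position 10: 111 → 0  (bit 7 = 0)
position 0: 110 → 0  (bit 6 = 0)
position 1: 101 → 0  (bit 5 = 0)
position 3: 100 → 0  (bit 4 = 0)
position 9: 011 → 0  (bit 3 = 0)
position 2: 010 → 0  (bit 2 = 0)
position 6: 001 → 0  (bit 1 = 0)
position 4: 000 → 1  (bit 0 = 1)
bits b7..b0 = 00000001 = 1

1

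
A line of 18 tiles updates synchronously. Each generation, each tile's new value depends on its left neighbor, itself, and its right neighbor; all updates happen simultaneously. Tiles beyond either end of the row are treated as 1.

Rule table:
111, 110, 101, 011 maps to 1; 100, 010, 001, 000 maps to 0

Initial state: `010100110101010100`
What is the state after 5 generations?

generation 1: 101000111010101000
generation 2: 110000111101010000
generation 3: 110000111110100000
generation 4: 110000111111000000
generation 5: 110000111111000000

110000111111000000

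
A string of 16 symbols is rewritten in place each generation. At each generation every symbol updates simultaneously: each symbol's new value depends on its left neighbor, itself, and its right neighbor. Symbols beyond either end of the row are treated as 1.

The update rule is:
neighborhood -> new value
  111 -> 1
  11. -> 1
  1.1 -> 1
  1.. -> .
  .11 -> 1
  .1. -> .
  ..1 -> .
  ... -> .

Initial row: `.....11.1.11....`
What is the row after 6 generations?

.....111.111....
.....1111111....
.....1111111....  (fixed point — unchanged through generation 6)

.....1111111....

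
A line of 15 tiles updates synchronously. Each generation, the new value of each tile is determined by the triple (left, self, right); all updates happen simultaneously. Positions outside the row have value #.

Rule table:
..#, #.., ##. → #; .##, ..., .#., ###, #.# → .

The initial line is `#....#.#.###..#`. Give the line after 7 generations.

generation 1: ##..#......###.
generation 2: .###.#....#..#.
generation 3: ...#..#..#.##..
generation 4: #.#.##.##...###
generation 5: #....#..##.#...
generation 6: ##..#.##.#..#.#
generation 7: .###...#..##...

.###...#..##...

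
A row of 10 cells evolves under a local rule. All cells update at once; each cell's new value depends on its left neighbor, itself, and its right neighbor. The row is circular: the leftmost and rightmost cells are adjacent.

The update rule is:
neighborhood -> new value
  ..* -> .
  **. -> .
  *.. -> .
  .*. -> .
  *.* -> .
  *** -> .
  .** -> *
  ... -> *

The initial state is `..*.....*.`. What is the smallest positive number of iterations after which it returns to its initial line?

iteration 1: *...***...
iteration 2: ..*.*...*.
iteration 3: *.....*...
iteration 4: ..***...*.
iteration 5: *.*...*...
iteration 6: ....*...*.
iteration 7: ***...*...
iteration 8: *...*...*.
iteration 9: ..*...*...
iteration 10: *...*...**
iteration 11: ..*...*.*.
iteration 12: *...*.....
iteration 13: ..*...***.
iteration 14: *...*.*...
iteration 15: ..*.....*.

15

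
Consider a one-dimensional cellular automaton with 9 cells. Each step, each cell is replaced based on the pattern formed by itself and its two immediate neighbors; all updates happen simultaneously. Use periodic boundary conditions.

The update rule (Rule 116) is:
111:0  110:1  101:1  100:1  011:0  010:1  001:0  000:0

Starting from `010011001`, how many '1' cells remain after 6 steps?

111001101
001100110
000110011
100011001
110001100
011000110
count of 1: 4

4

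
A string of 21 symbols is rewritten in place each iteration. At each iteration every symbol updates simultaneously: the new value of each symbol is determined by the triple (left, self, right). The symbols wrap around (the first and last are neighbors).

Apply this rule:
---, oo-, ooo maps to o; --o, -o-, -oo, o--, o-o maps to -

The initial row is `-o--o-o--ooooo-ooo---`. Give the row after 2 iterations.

iteration 1: ----------oooo--oo-oo
iteration 2: -oooooooo--ooo---o--o

-oooooooo--ooo---o--o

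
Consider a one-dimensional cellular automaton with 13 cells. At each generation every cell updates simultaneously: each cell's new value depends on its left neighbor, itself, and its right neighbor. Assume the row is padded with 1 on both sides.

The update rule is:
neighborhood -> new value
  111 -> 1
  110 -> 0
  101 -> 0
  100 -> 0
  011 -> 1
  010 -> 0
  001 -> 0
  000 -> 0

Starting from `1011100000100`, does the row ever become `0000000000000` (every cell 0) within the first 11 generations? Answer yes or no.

yes

0011000000000
0010000000000
0000000000000
all cells are 0 at generation 3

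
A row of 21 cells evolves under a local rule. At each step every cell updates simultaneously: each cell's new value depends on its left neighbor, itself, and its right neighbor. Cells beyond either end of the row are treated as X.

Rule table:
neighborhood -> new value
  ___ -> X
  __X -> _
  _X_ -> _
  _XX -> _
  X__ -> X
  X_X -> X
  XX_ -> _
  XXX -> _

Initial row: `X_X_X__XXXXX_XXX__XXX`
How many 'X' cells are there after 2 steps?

13

_X_X_X______X___X____
X_X_X_XXXXX__XX__XXX_
count of X: 13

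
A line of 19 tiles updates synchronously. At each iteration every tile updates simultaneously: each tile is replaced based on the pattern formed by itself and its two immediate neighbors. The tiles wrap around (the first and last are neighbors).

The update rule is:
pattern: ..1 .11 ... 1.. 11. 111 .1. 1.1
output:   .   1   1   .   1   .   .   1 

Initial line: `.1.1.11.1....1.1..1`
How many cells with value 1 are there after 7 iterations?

iteration 1: 1.1.1111..11..1....
iteration 2: .1.11..1..11....11.
iteration 3: ..111.....11.11.11.
iteration 4: 1.1.1.111.11111111.
iteration 5: .1.1.11.111......11
iteration 6: 1.1.11111.1.1111.11
iteration 7: 11.11...11.11..111.
count of 1: 11

11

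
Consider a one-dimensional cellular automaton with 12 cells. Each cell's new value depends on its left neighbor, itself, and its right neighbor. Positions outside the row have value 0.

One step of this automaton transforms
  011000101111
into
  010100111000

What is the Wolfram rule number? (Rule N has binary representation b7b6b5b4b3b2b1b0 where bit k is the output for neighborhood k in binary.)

60

position 9: 111 → 0  (bit 7 = 0)
position 2: 110 → 0  (bit 6 = 0)
position 7: 101 → 1  (bit 5 = 1)
position 3: 100 → 1  (bit 4 = 1)
position 1: 011 → 1  (bit 3 = 1)
position 6: 010 → 1  (bit 2 = 1)
position 0: 001 → 0  (bit 1 = 0)
position 4: 000 → 0  (bit 0 = 0)
bits b7..b0 = 00111100 = 60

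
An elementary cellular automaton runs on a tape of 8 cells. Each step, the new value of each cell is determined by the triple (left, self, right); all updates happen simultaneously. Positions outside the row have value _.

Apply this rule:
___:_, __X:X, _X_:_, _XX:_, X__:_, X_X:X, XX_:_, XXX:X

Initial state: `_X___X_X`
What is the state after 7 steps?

X_______

X___X_X_
___X_X__
__X_X___
_X_X____
X_X_____
_X______
X_______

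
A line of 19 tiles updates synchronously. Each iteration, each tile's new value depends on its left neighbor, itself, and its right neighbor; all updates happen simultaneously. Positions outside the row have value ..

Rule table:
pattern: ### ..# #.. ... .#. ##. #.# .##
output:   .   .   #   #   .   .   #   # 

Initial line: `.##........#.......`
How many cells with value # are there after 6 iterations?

.#.#######..#######
..##......#.#......
#.#.#####..#.######
.#.##....#..##.....
..##.###..#.#.#####
#.#.##..#..#.##....
count of #: 8

8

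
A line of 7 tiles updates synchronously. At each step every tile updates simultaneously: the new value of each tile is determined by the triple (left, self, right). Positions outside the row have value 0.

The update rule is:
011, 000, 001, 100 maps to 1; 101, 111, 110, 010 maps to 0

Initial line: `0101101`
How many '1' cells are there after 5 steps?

1001000
0110111
1100100
1011011
0010010
count of 1: 2

2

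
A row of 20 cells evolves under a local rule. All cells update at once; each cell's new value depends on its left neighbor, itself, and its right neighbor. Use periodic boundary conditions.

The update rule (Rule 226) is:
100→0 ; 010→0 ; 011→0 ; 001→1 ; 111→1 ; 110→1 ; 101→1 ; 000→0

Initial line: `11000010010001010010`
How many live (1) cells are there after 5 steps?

step 1: 01000100100010100101
step 2: 10001001000101001010
step 3: 00010010001010010101
step 4: 00100100010100101010
step 5: 01001000101001010100
count of 1: 7

7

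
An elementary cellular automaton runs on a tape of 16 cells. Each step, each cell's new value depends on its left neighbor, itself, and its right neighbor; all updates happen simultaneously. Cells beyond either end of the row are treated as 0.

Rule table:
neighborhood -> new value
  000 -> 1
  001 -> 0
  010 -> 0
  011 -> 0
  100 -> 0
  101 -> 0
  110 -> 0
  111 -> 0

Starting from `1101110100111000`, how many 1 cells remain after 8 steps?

13

0000000000000011
1111111111111000
0000000000000011  (repeats step 1; period 2)
step 8: 1111111111111000
count of 1: 13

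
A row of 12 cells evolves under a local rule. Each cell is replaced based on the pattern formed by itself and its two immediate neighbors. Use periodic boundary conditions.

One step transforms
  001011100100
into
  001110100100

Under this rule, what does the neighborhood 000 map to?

0

At position 0 the neighborhood is 000; the next row has 0 there.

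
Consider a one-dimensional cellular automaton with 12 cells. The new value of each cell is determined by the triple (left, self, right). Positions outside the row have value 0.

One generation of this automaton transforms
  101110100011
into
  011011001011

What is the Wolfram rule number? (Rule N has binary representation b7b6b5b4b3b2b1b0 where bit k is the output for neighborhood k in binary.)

position 3: 111 → 0  (bit 7 = 0)
position 4: 110 → 1  (bit 6 = 1)
position 1: 101 → 1  (bit 5 = 1)
position 7: 100 → 0  (bit 4 = 0)
position 2: 011 → 1  (bit 3 = 1)
position 0: 010 → 0  (bit 2 = 0)
position 9: 001 → 0  (bit 1 = 0)
position 8: 000 → 1  (bit 0 = 1)
bits b7..b0 = 01101001 = 105

105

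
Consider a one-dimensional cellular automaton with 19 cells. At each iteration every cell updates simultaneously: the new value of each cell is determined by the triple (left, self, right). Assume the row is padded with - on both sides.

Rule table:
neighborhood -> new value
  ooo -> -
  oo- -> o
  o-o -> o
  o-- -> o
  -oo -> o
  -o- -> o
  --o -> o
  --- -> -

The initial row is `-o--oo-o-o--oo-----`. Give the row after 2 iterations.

ooooooooooooooo----
o-------------oo---

o-------------oo---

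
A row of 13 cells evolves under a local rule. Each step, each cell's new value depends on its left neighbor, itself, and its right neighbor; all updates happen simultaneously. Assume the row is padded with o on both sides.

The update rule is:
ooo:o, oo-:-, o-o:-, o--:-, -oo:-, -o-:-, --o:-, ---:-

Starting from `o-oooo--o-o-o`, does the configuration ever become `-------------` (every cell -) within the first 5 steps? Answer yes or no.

---oo--------
-------------
all cells are - at step 2

yes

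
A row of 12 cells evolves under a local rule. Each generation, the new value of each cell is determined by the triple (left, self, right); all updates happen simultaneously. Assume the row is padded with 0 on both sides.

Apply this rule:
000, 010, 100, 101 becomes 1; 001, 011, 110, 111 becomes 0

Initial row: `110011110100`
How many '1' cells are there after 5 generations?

7

001000001111
101111100000
110000011111
001111000000
100000111111
count of 1: 7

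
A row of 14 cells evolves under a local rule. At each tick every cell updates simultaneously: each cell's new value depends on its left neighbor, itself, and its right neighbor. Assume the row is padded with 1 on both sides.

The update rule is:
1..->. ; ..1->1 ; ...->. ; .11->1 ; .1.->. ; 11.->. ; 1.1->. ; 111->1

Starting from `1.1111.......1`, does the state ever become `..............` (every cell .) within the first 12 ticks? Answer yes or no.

tick 1: ..111.......11
tick 2: .111.......111
tick 3: .11.......1111
tick 4: .1.......11111
tick 5: ........111111
tick 6: .......1111111
tick 7: ......11111111
tick 8: .....111111111
tick 9: ....1111111111
tick 10: ...11111111111
tick 11: ..111111111111
tick 12: .1111111111111
tick 12 is .1111111111111, still not uniform .

no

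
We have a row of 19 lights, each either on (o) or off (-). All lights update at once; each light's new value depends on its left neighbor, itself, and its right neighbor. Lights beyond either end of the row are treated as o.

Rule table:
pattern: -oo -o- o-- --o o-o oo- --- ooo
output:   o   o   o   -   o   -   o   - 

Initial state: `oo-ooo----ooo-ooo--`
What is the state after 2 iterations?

iteration 1: --oo--ooo-o--oo--o-
iteration 2: o-o-o-o--ooo-o-o-oo

o-o-o-o--ooo-o-o-oo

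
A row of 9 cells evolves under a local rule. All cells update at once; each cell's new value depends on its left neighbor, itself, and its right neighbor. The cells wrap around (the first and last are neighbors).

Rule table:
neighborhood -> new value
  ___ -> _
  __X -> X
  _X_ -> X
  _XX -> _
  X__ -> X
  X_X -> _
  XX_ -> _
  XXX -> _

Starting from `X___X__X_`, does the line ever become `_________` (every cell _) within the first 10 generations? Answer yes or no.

yes

XX_XXXXX_
_________
all cells are _ at generation 2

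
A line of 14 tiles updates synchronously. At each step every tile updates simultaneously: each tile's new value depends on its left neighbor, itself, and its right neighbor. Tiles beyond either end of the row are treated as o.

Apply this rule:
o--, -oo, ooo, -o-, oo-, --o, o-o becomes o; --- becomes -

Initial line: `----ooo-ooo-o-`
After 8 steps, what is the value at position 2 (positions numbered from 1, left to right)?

o--ooooooooooo
oooooooooooooo
oooooooooooooo  (fixed point — unchanged through step 8)
position 2 holds o

o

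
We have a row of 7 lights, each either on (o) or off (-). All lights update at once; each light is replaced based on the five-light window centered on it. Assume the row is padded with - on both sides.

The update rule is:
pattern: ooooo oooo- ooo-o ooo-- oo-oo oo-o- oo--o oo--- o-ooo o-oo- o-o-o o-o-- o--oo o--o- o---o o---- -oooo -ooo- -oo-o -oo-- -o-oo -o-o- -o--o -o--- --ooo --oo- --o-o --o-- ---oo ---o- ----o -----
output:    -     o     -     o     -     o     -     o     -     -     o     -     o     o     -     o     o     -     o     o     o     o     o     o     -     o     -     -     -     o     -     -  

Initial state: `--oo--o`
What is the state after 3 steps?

--oo-o-
--ooo-o
-----o-

-----o-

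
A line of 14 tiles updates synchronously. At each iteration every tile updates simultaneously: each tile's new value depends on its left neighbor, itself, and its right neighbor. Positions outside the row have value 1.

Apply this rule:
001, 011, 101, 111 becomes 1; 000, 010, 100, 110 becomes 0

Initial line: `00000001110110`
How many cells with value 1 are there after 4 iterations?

iteration 1: 00000011101101
iteration 2: 00000111011011
iteration 3: 00001110110111
iteration 4: 00011101101111
count of 1: 9

9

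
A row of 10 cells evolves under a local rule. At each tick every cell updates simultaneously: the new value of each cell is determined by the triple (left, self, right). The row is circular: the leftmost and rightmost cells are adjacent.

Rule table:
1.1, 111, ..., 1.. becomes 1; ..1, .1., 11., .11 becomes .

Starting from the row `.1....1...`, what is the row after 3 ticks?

tick 1: ..111..111
tick 2: 1..1.1..1.
tick 3: .1..1.1..1

.1..1.1..1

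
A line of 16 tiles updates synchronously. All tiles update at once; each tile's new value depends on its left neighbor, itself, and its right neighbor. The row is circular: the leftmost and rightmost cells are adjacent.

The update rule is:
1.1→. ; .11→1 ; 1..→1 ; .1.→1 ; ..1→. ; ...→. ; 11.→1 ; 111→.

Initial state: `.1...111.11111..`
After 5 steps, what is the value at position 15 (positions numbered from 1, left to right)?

.

step 1: .11..1.1.1...11.
step 2: .111.1.1.11..111
step 3: .1.1.1.1.111.1.1
step 4: .1.1.1.1.1.1.1.1
step 5: .1.1.1.1.1.1.1.1
position 15 holds .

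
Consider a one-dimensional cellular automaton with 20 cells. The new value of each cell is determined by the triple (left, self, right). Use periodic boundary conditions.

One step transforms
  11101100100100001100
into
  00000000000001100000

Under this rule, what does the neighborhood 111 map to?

0

At position 1 the neighborhood is 111; the next row has 0 there.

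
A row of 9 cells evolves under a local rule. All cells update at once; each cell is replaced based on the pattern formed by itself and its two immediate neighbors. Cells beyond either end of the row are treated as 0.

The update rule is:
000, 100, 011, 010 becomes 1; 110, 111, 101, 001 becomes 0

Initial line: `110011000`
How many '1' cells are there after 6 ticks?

tick 1: 101010111
tick 2: 101010100
tick 3: 101010111  (repeats tick 1; period 2)
tick 6: 101010100
count of 1: 4

4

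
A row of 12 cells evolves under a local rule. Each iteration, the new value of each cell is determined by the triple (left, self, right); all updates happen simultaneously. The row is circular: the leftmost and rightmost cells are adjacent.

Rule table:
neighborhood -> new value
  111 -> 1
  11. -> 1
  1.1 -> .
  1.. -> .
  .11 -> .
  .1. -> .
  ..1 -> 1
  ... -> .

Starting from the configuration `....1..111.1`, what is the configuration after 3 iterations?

...1..1.11..
..1..1...1..
.1..1...1...

.1..1...1...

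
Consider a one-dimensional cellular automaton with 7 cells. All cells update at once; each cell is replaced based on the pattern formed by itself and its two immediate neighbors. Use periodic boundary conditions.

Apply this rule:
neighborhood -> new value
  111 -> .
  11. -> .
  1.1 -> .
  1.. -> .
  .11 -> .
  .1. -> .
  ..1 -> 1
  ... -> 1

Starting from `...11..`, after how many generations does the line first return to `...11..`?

111...1
....11.
1111...
.....11
.1111..
1.....1
..1111.
11.....
...1111
.11....
1...111
..11...
11...11
...11..

14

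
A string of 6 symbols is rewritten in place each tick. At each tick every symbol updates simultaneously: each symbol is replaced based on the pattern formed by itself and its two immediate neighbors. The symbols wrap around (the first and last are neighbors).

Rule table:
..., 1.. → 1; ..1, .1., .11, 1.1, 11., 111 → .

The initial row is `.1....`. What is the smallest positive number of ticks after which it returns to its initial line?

tick 1: ..1111
tick 2: 1.....
tick 3: .1111.
tick 4: .....1
tick 5: 1111..
tick 6: ....1.
tick 7: 111..1
tick 8: ...1..
tick 9: 11..11
tick 10: ..1...
tick 11: 1..111
tick 12: .1....

12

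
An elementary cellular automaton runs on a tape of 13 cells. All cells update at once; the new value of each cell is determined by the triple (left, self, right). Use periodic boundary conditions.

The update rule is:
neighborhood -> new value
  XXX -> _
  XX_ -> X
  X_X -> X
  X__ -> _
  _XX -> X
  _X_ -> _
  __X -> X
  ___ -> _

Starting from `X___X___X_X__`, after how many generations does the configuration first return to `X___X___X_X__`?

___X___X_X__X
__X___X_X__X_
_X___X_X__X__
X___X_X__X___
___X_X__X___X
__X_X__X___X_
_X_X__X___X__
X_X__X___X___
_X__X___X___X
X__X___X___X_
__X___X___X_X
_X___X___X_X_
X___X___X_X__

13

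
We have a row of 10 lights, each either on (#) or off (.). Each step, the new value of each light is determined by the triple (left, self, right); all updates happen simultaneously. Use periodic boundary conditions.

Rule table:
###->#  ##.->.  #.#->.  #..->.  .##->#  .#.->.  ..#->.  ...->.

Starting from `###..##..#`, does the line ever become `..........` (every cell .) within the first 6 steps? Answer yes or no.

yes

##...#...#
#........#
.........#
..........
all cells are . at step 4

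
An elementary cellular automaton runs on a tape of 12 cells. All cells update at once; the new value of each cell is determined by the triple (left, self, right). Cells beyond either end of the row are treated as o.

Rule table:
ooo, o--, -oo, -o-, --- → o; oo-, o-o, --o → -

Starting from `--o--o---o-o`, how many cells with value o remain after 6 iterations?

5

iteration 1: o-oo-ooo-o-o
iteration 2: --o--oo--o-o
iteration 3: o-oo-o-o-o-o
iteration 4: --o--o-o-o-o
iteration 5: o-oo-o-o-o-o  (repeats iteration 3; period 2)
iteration 6: --o--o-o-o-o
count of o: 5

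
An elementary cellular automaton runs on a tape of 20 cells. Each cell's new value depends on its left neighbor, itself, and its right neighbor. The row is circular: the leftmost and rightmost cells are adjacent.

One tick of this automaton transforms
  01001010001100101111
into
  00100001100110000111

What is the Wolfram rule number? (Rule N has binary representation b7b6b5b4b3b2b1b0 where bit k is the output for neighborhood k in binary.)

209

position 17: 111 → 1  (bit 7 = 1)
position 11: 110 → 1  (bit 6 = 1)
position 0: 101 → 0  (bit 5 = 0)
position 2: 100 → 1  (bit 4 = 1)
position 10: 011 → 0  (bit 3 = 0)
position 1: 010 → 0  (bit 2 = 0)
position 3: 001 → 0  (bit 1 = 0)
position 8: 000 → 1  (bit 0 = 1)
bits b7..b0 = 11010001 = 209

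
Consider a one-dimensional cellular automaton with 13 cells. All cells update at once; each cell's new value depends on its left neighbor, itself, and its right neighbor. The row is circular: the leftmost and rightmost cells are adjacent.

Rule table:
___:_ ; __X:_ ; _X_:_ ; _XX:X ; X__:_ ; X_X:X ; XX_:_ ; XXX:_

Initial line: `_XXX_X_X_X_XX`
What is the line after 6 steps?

________XX___

step 1: XX__X_X_X_XX_
step 2: X____X_X_XX_X
step 3: ______X_XX_XX
step 4: _______XX_XX_
step 5: _______X_XX__
step 6: ________XX___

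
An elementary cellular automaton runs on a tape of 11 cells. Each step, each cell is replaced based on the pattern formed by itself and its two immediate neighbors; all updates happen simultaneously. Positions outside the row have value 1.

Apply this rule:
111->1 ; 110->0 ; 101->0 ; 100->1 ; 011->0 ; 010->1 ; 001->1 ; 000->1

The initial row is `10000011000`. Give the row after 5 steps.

01101111100

step 1: 01111100111
step 2: 00111011011
step 3: 11010000001
step 4: 10011111110
step 5: 01101111100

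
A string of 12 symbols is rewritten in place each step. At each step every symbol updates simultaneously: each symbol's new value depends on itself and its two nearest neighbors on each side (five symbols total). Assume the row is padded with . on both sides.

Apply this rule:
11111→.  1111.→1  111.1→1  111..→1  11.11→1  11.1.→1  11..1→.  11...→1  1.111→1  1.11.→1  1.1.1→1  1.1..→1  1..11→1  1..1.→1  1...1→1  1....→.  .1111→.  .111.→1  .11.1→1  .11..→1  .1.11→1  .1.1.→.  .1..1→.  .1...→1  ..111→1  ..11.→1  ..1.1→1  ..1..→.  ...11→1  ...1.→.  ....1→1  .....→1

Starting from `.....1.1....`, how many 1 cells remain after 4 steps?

11

step 1: 1111.1.11.11
step 2: 1.1111111111
step 3: 111.......11
step 4: 1111.1111111
count of 1: 11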